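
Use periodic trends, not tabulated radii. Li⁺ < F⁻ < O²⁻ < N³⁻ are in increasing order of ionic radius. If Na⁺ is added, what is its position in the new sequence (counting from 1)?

2

First list Z and electron count for each: Li⁺ has 2 e⁻ (Z=3), Na⁺ has 10 e⁻ (Z=11), F⁻ has 10 e⁻ (Z=9), O²⁻ has 10 e⁻ (Z=8), N³⁻ has 10 e⁻ (Z=7). Li⁺ < Na⁺ (same group, period 2 vs 3); Na⁺ < F⁻ (both 10 e⁻, Z=11>9); F⁻ < O²⁻ (isoelectronic, higher Z=9 is smaller); O²⁻ < N³⁻ (isoelectronic, higher Z=8 is smaller).
With Na⁺ included the full order is Li⁺ < Na⁺ < F⁻ < O²⁻ < N³⁻, so it takes position 2.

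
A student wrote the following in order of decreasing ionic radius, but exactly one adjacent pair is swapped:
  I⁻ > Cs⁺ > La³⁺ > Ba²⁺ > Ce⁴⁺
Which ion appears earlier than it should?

La³⁺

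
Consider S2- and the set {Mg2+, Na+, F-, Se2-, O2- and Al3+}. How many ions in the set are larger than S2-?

Tabulating Z and e⁻: Al3+: 10 e⁻, Z=13, Mg2+: 10 e⁻, Z=12, Na+: 10 e⁻, Z=11, F-: 10 e⁻, Z=9, O2-: 10 e⁻, Z=8, S2-: 18 e⁻, Z=16, Se2-: 36 e⁻, Z=34. Al3+ < Mg2+ (both 10 e⁻, Z=13>12); Mg2+ < Na+ (both 10 e⁻, Z=12>11); Na+ < F- (both 10 e⁻, Z=11>9); F- < O2- (both 10 e⁻, Z=9>8); O2- < S2- (same group, 1 shell fewer); S2- < Se2- (same group, 1 shell fewer).
Ordering all of them (including S2-) by radius gives Al3+ < Mg2+ < Na+ < F- < O2- < S2- < Se2-. That's 1.

1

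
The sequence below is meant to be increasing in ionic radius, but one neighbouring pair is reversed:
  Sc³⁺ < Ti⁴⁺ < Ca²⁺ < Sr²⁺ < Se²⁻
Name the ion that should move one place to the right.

Sc³⁺

The pair Sc³⁺, Ti⁴⁺ is the wrong way round — they are isoelectronic (18 e⁻) and Ti has more protons than Sc (22 vs 21), making Ti⁴⁺ smaller. All other adjacent pairs agree with periodic trends, so Sc³⁺ is the misplaced ion.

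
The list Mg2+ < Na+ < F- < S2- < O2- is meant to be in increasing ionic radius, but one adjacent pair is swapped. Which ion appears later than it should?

Check each adjacent pair. S2- and O2- are reversed: both in group 16 with the same charge; O2- (period 2) has the smaller radius. No other neighbouring pair contradicts the periodic trends, so O2- is the ion listed too late.

O2-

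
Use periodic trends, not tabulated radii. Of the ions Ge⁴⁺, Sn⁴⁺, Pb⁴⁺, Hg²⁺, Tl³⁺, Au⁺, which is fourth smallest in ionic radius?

Tl³⁺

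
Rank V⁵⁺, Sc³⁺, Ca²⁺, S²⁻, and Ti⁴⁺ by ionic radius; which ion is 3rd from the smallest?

Sc³⁺

Isoelectronic series (18 e⁻ each). Size is set by nuclear charge: more protons means a smaller ion. V⁵⁺ (Z=23), Ti⁴⁺ (Z=22), Sc³⁺ (Z=21), Ca²⁺ (Z=20), S²⁻ (Z=16).
Ordering: V⁵⁺ < Ti⁴⁺ < Sc³⁺ < Ca²⁺ < S²⁻. The 3rd smallest is Sc³⁺.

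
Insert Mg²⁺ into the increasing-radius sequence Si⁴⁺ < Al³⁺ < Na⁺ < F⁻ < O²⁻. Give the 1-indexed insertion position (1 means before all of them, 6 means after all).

Each ion has 10 electrons. The ranking follows nuclear charge in reverse — greater Z gives a smaller radius. Si⁴⁺ (Z=14), Al³⁺ (Z=13), Mg²⁺ (Z=12), Na⁺ (Z=11), F⁻ (Z=9), O²⁻ (Z=8).
Merged order: Si⁴⁺ < Al³⁺ < Mg²⁺ < Na⁺ < F⁻ < O²⁻ — Mg²⁺ is number 3.

3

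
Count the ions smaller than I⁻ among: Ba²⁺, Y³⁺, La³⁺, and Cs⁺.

4

First list Z and electron count for each: Y³⁺ has 36 e⁻ (Z=39), La³⁺ has 54 e⁻ (Z=57), Ba²⁺ has 54 e⁻ (Z=56), Cs⁺ has 54 e⁻ (Z=55), I⁻ has 54 e⁻ (Z=53). Y³⁺ < La³⁺ (same group, 1 shell fewer); La³⁺ < Ba²⁺ (both 54 e⁻, Z=57>56); Ba²⁺ < Cs⁺ (isoelectronic, higher Z=56 is smaller); Cs⁺ < I⁻ (isoelectronic, higher Z=55 is smaller).
Relative to I⁻, the ions that are smaller are Y³⁺, La³⁺, Ba²⁺, Cs⁺. Count: 4.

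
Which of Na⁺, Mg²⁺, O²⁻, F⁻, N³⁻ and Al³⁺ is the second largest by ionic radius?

O²⁻

These species are isoelectronic with 10 electrons. The only difference is the number of protons: Al³⁺ (Z=13), Mg²⁺ (Z=12), Na⁺ (Z=11), F⁻ (Z=9), O²⁻ (Z=8), N³⁻ (Z=7). The strongest nuclear pull (Al³⁺) gives the smallest ion.
So the order is Al³⁺ < Mg²⁺ < Na⁺ < F⁻ < O²⁻ < N³⁻; the 2nd-largest ion is O²⁻.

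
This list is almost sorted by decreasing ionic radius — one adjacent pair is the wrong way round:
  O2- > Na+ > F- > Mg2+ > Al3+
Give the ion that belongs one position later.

Na+

Scanning neighbour by neighbour, only Na+/F- violates a trend: they are isoelectronic (10 e⁻) and Na has more protons than F (11 vs 9), making Na+ smaller. That makes Na+ the one sitting a position early relative to where it belongs.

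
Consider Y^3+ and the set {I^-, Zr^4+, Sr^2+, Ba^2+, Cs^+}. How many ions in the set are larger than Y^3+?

4

Work out protons and electrons: Zr^4+ (Z=40, 36 e⁻), Y^3+ (Z=39, 36 e⁻), Sr^2+ (Z=38, 36 e⁻), Ba^2+ (Z=56, 54 e⁻), Cs^+ (Z=55, 54 e⁻), I^- (Z=53, 54 e⁻). Zr^4+ < Y^3+ (both 36 e⁻, Z=40>39); Y^3+ < Sr^2+ (both 36 e⁻, Z=39>38); Sr^2+ < Ba^2+ (same group, period 5 vs 6); Ba^2+ < Cs^+ (both 54 e⁻, Z=56>55); Cs^+ < I^- (isoelectronic, higher Z=55 is smaller).
Overall: Zr^4+ < Y^3+ < Sr^2+ < Ba^2+ < Cs^+ < I^-. Y^3+ has 1 below it and 4 above. Count: 4.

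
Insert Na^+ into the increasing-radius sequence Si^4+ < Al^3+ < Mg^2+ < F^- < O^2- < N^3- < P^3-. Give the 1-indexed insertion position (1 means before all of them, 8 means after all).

4

Work out protons and electrons: Si^4+ has 10 e⁻ (Z=14), Al^3+ has 10 e⁻ (Z=13), Mg^2+ has 10 e⁻ (Z=12), Na^+ has 10 e⁻ (Z=11), F^- has 10 e⁻ (Z=9), O^2- has 10 e⁻ (Z=8), N^3- has 10 e⁻ (Z=7), P^3- has 18 e⁻ (Z=15). Si^4+ < Al^3+ (isoelectronic, higher Z=14 is smaller); Al^3+ < Mg^2+ (both 10 e⁻, Z=13>12); Mg^2+ < Na^+ (both 10 e⁻, Z=12>11); Na^+ < F^- (isoelectronic, higher Z=11 is smaller); F^- < O^2- (isoelectronic, higher Z=9 is smaller); O^2- < N^3- (both 10 e⁻, Z=8>7); N^3- < P^3- (same group, period 2 vs 3).
Putting Na^+ in gives Si^4+ < Al^3+ < Mg^2+ < Na^+ < F^- < O^2- < N^3- < P^3-; it lands at slot 4.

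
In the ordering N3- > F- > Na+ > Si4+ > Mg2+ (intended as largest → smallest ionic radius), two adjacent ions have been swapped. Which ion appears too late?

Mg2+

Compare adjacent ions: Si4+ and Mg2+ share 10 electrons; the higher nuclear charge on Si (Z=14) contracts it more, so Si4+ < Mg2+ — yet in this decreasing list Si4+ sits before Mg2+. Nothing else is reversed, so Mg2+ should move one place to the left.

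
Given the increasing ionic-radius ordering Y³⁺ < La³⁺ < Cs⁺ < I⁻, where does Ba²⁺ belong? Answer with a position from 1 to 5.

Y³⁺ has 36 e⁻ (Z=39), La³⁺ has 54 e⁻ (Z=57), Ba²⁺ has 54 e⁻ (Z=56), Cs⁺ has 54 e⁻ (Z=55), I⁻ has 54 e⁻ (Z=53). Y³⁺ < La³⁺ (same group, 1 shell fewer); La³⁺ < Ba²⁺ (both 54 e⁻, Z=57>56); Ba²⁺ < Cs⁺ (isoelectronic, higher Z=56 is smaller); Cs⁺ < I⁻ (both 54 e⁻, Z=55>53).
With Ba²⁺ included the full order is Y³⁺ < La³⁺ < Ba²⁺ < Cs⁺ < I⁻, so it takes position 3.

3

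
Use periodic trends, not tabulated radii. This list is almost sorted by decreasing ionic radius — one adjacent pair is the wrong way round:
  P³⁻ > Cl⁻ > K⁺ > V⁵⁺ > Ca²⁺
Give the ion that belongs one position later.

V⁵⁺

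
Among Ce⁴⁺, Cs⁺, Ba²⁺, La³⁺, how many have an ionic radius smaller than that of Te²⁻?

Each ion has 54 electrons. The ranking follows nuclear charge in reverse — greater Z gives a smaller radius. Ce⁴⁺ (Z=58), La³⁺ (Z=57), Ba²⁺ (Z=56), Cs⁺ (Z=55), Te²⁻ (Z=52).
Overall: Ce⁴⁺ < La³⁺ < Ba²⁺ < Cs⁺ < Te²⁻. Te²⁻ has 4 below it and 0 above. That's 4.

4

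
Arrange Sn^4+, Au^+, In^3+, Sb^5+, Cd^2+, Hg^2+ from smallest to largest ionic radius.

Sb^5+ < Sn^4+ < In^3+ < Cd^2+ < Hg^2+ < Au^+

First list Z and electron count for each: Sb^5+: 46 e⁻, Z=51, Sn^4+: 46 e⁻, Z=50, In^3+: 46 e⁻, Z=49, Cd^2+: 46 e⁻, Z=48, Hg^2+: 78 e⁻, Z=80, Au^+: 78 e⁻, Z=79. Sb^5+ < Sn^4+ (both 46 e⁻, Z=51>50); Sn^4+ < In^3+ (both 46 e⁻, Z=50>49); In^3+ < Cd^2+ (isoelectronic, higher Z=49 is smaller); Cd^2+ < Hg^2+ (same group, period 5 vs 6); Hg^2+ < Au^+ (both 78 e⁻, Z=80>79).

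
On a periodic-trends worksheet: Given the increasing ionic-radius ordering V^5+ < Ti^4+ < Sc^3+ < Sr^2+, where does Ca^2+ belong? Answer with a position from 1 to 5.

4

Electron counts and nuclear charges: V^5+: 18 e⁻, Z=23, Ti^4+: 18 e⁻, Z=22, Sc^3+: 18 e⁻, Z=21, Ca^2+: 18 e⁻, Z=20, Sr^2+: 36 e⁻, Z=38. V^5+ < Ti^4+ (isoelectronic, higher Z=23 is smaller); Ti^4+ < Sc^3+ (both 18 e⁻, Z=22>21); Sc^3+ < Ca^2+ (isoelectronic, higher Z=21 is smaller); Ca^2+ < Sr^2+ (same group, period 4 vs 5).
With Ca^2+ included the full order is V^5+ < Ti^4+ < Sc^3+ < Ca^2+ < Sr^2+, so it takes position 4.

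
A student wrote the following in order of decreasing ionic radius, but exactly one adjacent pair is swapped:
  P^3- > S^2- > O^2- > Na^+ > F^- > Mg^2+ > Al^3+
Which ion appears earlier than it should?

Na^+

The pair Na^+, F^- is the wrong way round — they are isoelectronic (10 e⁻) and Na has more protons than F (11 vs 9), making Na^+ smaller. All other adjacent pairs agree with periodic trends, so Na^+ is the misplaced ion.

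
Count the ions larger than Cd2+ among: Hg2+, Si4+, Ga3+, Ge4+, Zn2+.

1

First list Z and electron count for each: Si4+: 10 e⁻, Z=14, Ge4+: 28 e⁻, Z=32, Ga3+: 28 e⁻, Z=31, Zn2+: 28 e⁻, Z=30, Cd2+: 46 e⁻, Z=48, Hg2+: 78 e⁻, Z=80. Si4+ < Ge4+ (same group, period 3 vs 4); Ge4+ < Ga3+ (both 28 e⁻, Z=32>31); Ga3+ < Zn2+ (both 28 e⁻, Z=31>30); Zn2+ < Cd2+ (same group, 1 shell fewer); Cd2+ < Hg2+ (same group, 1 shell fewer).
Relative to Cd2+, the ions that are larger are Hg2+. So 1 is larger.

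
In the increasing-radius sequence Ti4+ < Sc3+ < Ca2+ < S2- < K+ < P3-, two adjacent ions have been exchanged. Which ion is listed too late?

Compare adjacent ions: K+ and S2- share 18 electrons; the higher nuclear charge on K (Z=19) contracts it more, so K+ < S2- — yet in this increasing list S2- sits before K+. Nothing else is reversed, so K+ should move one place to the left.

K+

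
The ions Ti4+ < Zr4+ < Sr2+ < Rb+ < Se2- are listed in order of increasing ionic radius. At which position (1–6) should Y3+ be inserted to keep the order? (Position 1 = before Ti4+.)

3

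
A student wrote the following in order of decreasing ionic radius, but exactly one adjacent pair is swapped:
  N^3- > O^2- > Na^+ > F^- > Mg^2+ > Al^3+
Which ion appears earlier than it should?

Na^+

Scanning neighbour by neighbour, only Na^+/F^- violates a trend: both have 10 electrons but Z(Na)=11 > Z(F)=9, so Na^+ should be the smaller of the two. That makes Na^+ the one sitting a position early relative to where it belongs.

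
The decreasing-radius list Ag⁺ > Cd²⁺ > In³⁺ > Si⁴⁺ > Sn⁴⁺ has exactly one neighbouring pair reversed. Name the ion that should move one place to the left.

Check each adjacent pair. Si⁴⁺ and Sn⁴⁺ are reversed: same group and charge — period 3 sits above period 5, so Si⁴⁺ is smaller. No other neighbouring pair contradicts the periodic trends, so Sn⁴⁺ is the ion listed too late.

Sn⁴⁺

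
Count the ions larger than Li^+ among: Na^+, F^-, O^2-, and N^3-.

4

Electron counts and nuclear charges: Li^+: 2 e⁻, Z=3, Na^+: 10 e⁻, Z=11, F^-: 10 e⁻, Z=9, O^2-: 10 e⁻, Z=8, N^3-: 10 e⁻, Z=7. Li^+ < Na^+ (same group, 1 shell fewer); Na^+ < F^- (both 10 e⁻, Z=11>9); F^- < O^2- (both 10 e⁻, Z=9>8); O^2- < N^3- (isoelectronic, higher Z=8 is smaller).
Ordering all of them (including Li^+) by radius gives Li^+ < Na^+ < F^- < O^2- < N^3-. Count: 4.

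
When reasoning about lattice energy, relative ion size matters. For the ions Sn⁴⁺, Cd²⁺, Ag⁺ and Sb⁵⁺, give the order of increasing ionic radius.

Sb⁵⁺ < Sn⁴⁺ < Cd²⁺ < Ag⁺

All of these have 46 electrons (isoelectronic). With the same electron cloud, the ion with the most protons pulls it in tightest. Nuclear charges: Sb⁵⁺ (Z=51), Sn⁴⁺ (Z=50), Cd²⁺ (Z=48), Ag⁺ (Z=47). Highest Z is smallest.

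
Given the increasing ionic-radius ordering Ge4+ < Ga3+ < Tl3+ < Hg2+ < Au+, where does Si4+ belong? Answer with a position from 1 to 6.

Si4+: 10 e⁻, Z=14, Ge4+: 28 e⁻, Z=32, Ga3+: 28 e⁻, Z=31, Tl3+: 78 e⁻, Z=81, Hg2+: 78 e⁻, Z=80, Au+: 78 e⁻, Z=79. Si4+ < Ge4+ (same group, 1 shell fewer); Ge4+ < Ga3+ (both 28 e⁻, Z=32>31); Ga3+ < Tl3+ (same group, period 4 vs 6); Tl3+ < Hg2+ (isoelectronic, higher Z=81 is smaller); Hg2+ < Au+ (both 78 e⁻, Z=80>79).
Putting Si4+ in gives Si4+ < Ge4+ < Ga3+ < Tl3+ < Hg2+ < Au+; it lands at slot 1.

1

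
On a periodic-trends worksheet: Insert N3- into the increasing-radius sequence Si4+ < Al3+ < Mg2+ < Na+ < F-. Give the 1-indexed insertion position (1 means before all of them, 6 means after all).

Isoelectronic series (10 e⁻ each). Size is set by nuclear charge: more protons means a smaller ion. Si4+ (Z=14), Al3+ (Z=13), Mg2+ (Z=12), Na+ (Z=11), F- (Z=9), N3- (Z=7).
With N3- included the full order is Si4+ < Al3+ < Mg2+ < Na+ < F- < N3-, so it takes position 6.

6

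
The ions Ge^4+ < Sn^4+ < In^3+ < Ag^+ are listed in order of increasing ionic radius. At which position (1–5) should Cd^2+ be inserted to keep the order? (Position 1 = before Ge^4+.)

4

Electron counts and nuclear charges: Ge^4+ (Z=32, 28 e⁻), Sn^4+ (Z=50, 46 e⁻), In^3+ (Z=49, 46 e⁻), Cd^2+ (Z=48, 46 e⁻), Ag^+ (Z=47, 46 e⁻). Ge^4+ < Sn^4+ (same group, period 4 vs 5); Sn^4+ < In^3+ (both 46 e⁻, Z=50>49); In^3+ < Cd^2+ (isoelectronic, higher Z=49 is smaller); Cd^2+ < Ag^+ (both 46 e⁻, Z=48>47).
Merged order: Ge^4+ < Sn^4+ < In^3+ < Cd^2+ < Ag^+ — Cd^2+ is number 4.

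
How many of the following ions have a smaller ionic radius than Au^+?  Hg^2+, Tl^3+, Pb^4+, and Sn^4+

Electron counts and nuclear charges: Sn^4+ (Z=50, 46 e⁻), Pb^4+ (Z=82, 78 e⁻), Tl^3+ (Z=81, 78 e⁻), Hg^2+ (Z=80, 78 e⁻), Au^+ (Z=79, 78 e⁻). Sn^4+ < Pb^4+ (same group, period 5 vs 6); Pb^4+ < Tl^3+ (isoelectronic, higher Z=82 is smaller); Tl^3+ < Hg^2+ (isoelectronic, higher Z=81 is smaller); Hg^2+ < Au^+ (isoelectronic, higher Z=80 is smaller).
Placing each against Au^+: smaller — Sn^4+, Pb^4+, Tl^3+, Hg^2+; larger — none. So 4 are smaller.

4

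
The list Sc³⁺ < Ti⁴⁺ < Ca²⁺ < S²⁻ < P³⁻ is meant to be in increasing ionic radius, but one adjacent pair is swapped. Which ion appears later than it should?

The pair Sc³⁺, Ti⁴⁺ is the wrong way round — Ti⁴⁺ and Sc³⁺ share 18 electrons; the higher nuclear charge on Ti (Z=22) contracts it more, so Ti⁴⁺ < Sc³⁺. All other adjacent pairs agree with periodic trends, so Ti⁴⁺ is the misplaced ion.

Ti⁴⁺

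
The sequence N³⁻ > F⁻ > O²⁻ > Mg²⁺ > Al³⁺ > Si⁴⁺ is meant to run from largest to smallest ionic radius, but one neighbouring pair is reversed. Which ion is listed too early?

F⁻

Check each adjacent pair. F⁻ and O²⁻ are reversed: they are isoelectronic (10 e⁻) and F has more protons than O (9 vs 8), making F⁻ smaller. No other neighbouring pair contradicts the periodic trends, so F⁻ is the ion listed too early.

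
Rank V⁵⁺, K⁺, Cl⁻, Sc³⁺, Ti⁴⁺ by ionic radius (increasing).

V⁵⁺ < Ti⁴⁺ < Sc³⁺ < K⁺ < Cl⁻

All of these have 18 electrons (isoelectronic). With the same electron cloud, the ion with the most protons pulls it in tightest. Nuclear charges: V⁵⁺ (Z=23), Ti⁴⁺ (Z=22), Sc³⁺ (Z=21), K⁺ (Z=19), Cl⁻ (Z=17). Highest Z is smallest.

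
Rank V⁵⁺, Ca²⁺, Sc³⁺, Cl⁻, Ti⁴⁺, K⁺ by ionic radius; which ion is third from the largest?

Ca²⁺

All of these have 18 electrons (isoelectronic). With the same electron cloud, the ion with the most protons pulls it in tightest. Nuclear charges: V⁵⁺ (Z=23), Ti⁴⁺ (Z=22), Sc³⁺ (Z=21), Ca²⁺ (Z=20), K⁺ (Z=19), Cl⁻ (Z=17). Highest Z is smallest.
So the order is V⁵⁺ < Ti⁴⁺ < Sc³⁺ < Ca²⁺ < K⁺ < Cl⁻; the 3rd-largest ion is Ca²⁺.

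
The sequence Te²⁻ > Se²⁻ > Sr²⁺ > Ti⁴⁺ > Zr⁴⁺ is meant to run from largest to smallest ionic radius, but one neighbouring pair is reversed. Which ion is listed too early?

Ti⁴⁺

Scanning neighbour by neighbour, only Ti⁴⁺/Zr⁴⁺ violates a trend: Ti⁴⁺ and Zr⁴⁺ are in one column with the same charge; the lighter period-4 ion has one fewer shell and is smaller. That makes Ti⁴⁺ the one sitting a position early relative to where it belongs.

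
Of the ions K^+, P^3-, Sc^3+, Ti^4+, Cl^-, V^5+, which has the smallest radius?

V^5+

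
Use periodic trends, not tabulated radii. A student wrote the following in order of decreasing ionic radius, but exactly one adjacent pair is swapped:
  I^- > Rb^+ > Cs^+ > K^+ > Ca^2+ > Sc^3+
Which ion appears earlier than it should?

Rb^+

The pair Rb^+, Cs^+ is the wrong way round — Rb^+ and Cs^+ are in one column with the same charge; the lighter period-5 ion has one fewer shell and is smaller. All other adjacent pairs agree with periodic trends, so Rb^+ is the misplaced ion.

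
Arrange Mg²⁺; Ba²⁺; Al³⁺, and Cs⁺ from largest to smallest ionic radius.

Cs⁺ > Ba²⁺ > Mg²⁺ > Al³⁺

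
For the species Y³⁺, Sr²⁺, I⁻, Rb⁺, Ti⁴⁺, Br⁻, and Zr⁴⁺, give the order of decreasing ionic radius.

I⁻ > Br⁻ > Rb⁺ > Sr²⁺ > Y³⁺ > Zr⁴⁺ > Ti⁴⁺

First list Z and electron count for each: Ti⁴⁺: 18 e⁻, Z=22, Zr⁴⁺: 36 e⁻, Z=40, Y³⁺: 36 e⁻, Z=39, Sr²⁺: 36 e⁻, Z=38, Rb⁺: 36 e⁻, Z=37, Br⁻: 36 e⁻, Z=35, I⁻: 54 e⁻, Z=53. Ti⁴⁺ < Zr⁴⁺ (same group, period 4 vs 5); Zr⁴⁺ < Y³⁺ (both 36 e⁻, Z=40>39); Y³⁺ < Sr²⁺ (both 36 e⁻, Z=39>38); Sr²⁺ < Rb⁺ (isoelectronic, higher Z=38 is smaller); Rb⁺ < Br⁻ (both 36 e⁻, Z=37>35); Br⁻ < I⁻ (same group, period 4 vs 5).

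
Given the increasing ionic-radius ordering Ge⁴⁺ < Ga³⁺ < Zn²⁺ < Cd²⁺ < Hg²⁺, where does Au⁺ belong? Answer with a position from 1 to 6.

6

Work out protons and electrons: Ge⁴⁺: 28 e⁻, Z=32, Ga³⁺: 28 e⁻, Z=31, Zn²⁺: 28 e⁻, Z=30, Cd²⁺: 46 e⁻, Z=48, Hg²⁺: 78 e⁻, Z=80, Au⁺: 78 e⁻, Z=79. Ge⁴⁺ < Ga³⁺ (both 28 e⁻, Z=32>31); Ga³⁺ < Zn²⁺ (both 28 e⁻, Z=31>30); Zn²⁺ < Cd²⁺ (same group, 1 shell fewer); Cd²⁺ < Hg²⁺ (same group, period 5 vs 6); Hg²⁺ < Au⁺ (both 78 e⁻, Z=80>79).
The complete sequence is Ge⁴⁺ < Ga³⁺ < Zn²⁺ < Cd²⁺ < Hg²⁺ < Au⁺. Au⁺ sits at position 6.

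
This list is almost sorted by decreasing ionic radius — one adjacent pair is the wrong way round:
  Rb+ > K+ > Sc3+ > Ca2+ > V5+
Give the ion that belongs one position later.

Sc3+

Check each adjacent pair. Sc3+ and Ca2+ are reversed: they are isoelectronic (18 e⁻) and Sc has more protons than Ca (21 vs 20), making Sc3+ smaller. No other neighbouring pair contradicts the periodic trends, so Sc3+ is the ion listed too early.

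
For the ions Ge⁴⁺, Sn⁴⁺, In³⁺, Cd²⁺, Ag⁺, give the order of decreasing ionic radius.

Ag⁺ > Cd²⁺ > In³⁺ > Sn⁴⁺ > Ge⁴⁺

First list Z and electron count for each: Ge⁴⁺: 28 e⁻, Z=32, Sn⁴⁺: 46 e⁻, Z=50, In³⁺: 46 e⁻, Z=49, Cd²⁺: 46 e⁻, Z=48, Ag⁺: 46 e⁻, Z=47. Ge⁴⁺ < Sn⁴⁺ (same group, period 4 vs 5); Sn⁴⁺ < In³⁺ (both 46 e⁻, Z=50>49); In³⁺ < Cd²⁺ (both 46 e⁻, Z=49>48); Cd²⁺ < Ag⁺ (isoelectronic, higher Z=48 is smaller).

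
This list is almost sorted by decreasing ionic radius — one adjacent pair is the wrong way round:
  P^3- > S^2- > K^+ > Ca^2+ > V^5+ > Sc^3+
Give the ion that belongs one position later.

V^5+

Scanning neighbour by neighbour, only V^5+/Sc^3+ violates a trend: both have 18 electrons but Z(V)=23 > Z(Sc)=21, so V^5+ should be the smaller of the two. That makes V^5+ the one sitting a position early relative to where it belongs.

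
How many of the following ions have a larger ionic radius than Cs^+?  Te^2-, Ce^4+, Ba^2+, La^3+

Each ion has 54 electrons. The ranking follows nuclear charge in reverse — greater Z gives a smaller radius. Ce^4+ (Z=58), La^3+ (Z=57), Ba^2+ (Z=56), Cs^+ (Z=55), Te^2- (Z=52).
Overall: Ce^4+ < La^3+ < Ba^2+ < Cs^+ < Te^2-. Cs^+ has 3 below it and 1 above. So 1 is larger.

1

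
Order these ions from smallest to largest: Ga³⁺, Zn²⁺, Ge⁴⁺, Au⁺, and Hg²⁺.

Ge⁴⁺ < Ga³⁺ < Zn²⁺ < Hg²⁺ < Au⁺

Work out protons and electrons: Ge⁴⁺ has 28 e⁻ (Z=32), Ga³⁺ has 28 e⁻ (Z=31), Zn²⁺ has 28 e⁻ (Z=30), Hg²⁺ has 78 e⁻ (Z=80), Au⁺ has 78 e⁻ (Z=79). Ge⁴⁺ < Ga³⁺ (isoelectronic, higher Z=32 is smaller); Ga³⁺ < Zn²⁺ (both 28 e⁻, Z=31>30); Zn²⁺ < Hg²⁺ (same group, 2 shells fewer); Hg²⁺ < Au⁺ (isoelectronic, higher Z=80 is smaller).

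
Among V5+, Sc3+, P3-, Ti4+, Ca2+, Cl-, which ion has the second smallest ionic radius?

Isoelectronic series (18 e⁻ each). Size is set by nuclear charge: more protons means a smaller ion. V5+ (Z=23), Ti4+ (Z=22), Sc3+ (Z=21), Ca2+ (Z=20), Cl- (Z=17), P3- (Z=15).
So the order is V5+ < Ti4+ < Sc3+ < Ca2+ < Cl- < P3-; the 2nd-smallest ion is Ti4+.

Ti4+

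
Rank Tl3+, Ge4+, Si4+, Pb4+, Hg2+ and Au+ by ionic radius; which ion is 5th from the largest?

Ge4+

Work out protons and electrons: Si4+ (Z=14, 10 e⁻), Ge4+ (Z=32, 28 e⁻), Pb4+ (Z=82, 78 e⁻), Tl3+ (Z=81, 78 e⁻), Hg2+ (Z=80, 78 e⁻), Au+ (Z=79, 78 e⁻). Si4+ < Ge4+ (same group, 1 shell fewer); Ge4+ < Pb4+ (same group, 2 shells fewer); Pb4+ < Tl3+ (both 78 e⁻, Z=82>81); Tl3+ < Hg2+ (both 78 e⁻, Z=81>80); Hg2+ < Au+ (both 78 e⁻, Z=80>79).
Ordering: Si4+ < Ge4+ < Pb4+ < Tl3+ < Hg2+ < Au+. The 5th largest is Ge4+.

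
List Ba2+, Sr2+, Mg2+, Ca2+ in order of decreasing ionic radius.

Ba2+ > Sr2+ > Ca2+ > Mg2+

These ions sit in one column with identical charge. Each step down the periodic table adds a principal shell, increasing the radius.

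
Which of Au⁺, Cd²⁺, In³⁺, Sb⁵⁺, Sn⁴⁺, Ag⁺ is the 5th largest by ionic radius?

Sn⁴⁺

First list Z and electron count for each: Sb⁵⁺ has 46 e⁻ (Z=51), Sn⁴⁺ has 46 e⁻ (Z=50), In³⁺ has 46 e⁻ (Z=49), Cd²⁺ has 46 e⁻ (Z=48), Ag⁺ has 46 e⁻ (Z=47), Au⁺ has 78 e⁻ (Z=79). Sb⁵⁺ < Sn⁴⁺ (both 46 e⁻, Z=51>50); Sn⁴⁺ < In³⁺ (both 46 e⁻, Z=50>49); In³⁺ < Cd²⁺ (both 46 e⁻, Z=49>48); Cd²⁺ < Ag⁺ (both 46 e⁻, Z=48>47); Ag⁺ < Au⁺ (same group, period 5 vs 6).
That gives Sb⁵⁺ < Sn⁴⁺ < In³⁺ < Cd²⁺ < Ag⁺ < Au⁺. From the largest end, number 5 is Sn⁴⁺.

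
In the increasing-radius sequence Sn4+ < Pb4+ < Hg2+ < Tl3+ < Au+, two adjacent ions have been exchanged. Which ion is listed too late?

The pair Hg2+, Tl3+ is the wrong way round — Tl3+ and Hg2+ share 78 electrons; the higher nuclear charge on Tl (Z=81) contracts it more, so Tl3+ < Hg2+. All other adjacent pairs agree with periodic trends, so Tl3+ is the misplaced ion.

Tl3+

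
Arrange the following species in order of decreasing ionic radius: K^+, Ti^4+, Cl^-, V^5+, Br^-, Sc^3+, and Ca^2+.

V^5+ has 18 e⁻ (Z=23), Ti^4+ has 18 e⁻ (Z=22), Sc^3+ has 18 e⁻ (Z=21), Ca^2+ has 18 e⁻ (Z=20), K^+ has 18 e⁻ (Z=19), Cl^- has 18 e⁻ (Z=17), Br^- has 36 e⁻ (Z=35). V^5+ < Ti^4+ (isoelectronic, higher Z=23 is smaller); Ti^4+ < Sc^3+ (both 18 e⁻, Z=22>21); Sc^3+ < Ca^2+ (both 18 e⁻, Z=21>20); Ca^2+ < K^+ (both 18 e⁻, Z=20>19); K^+ < Cl^- (both 18 e⁻, Z=19>17); Cl^- < Br^- (same group, period 3 vs 4).

Br^- > Cl^- > K^+ > Ca^2+ > Sc^3+ > Ti^4+ > V^5+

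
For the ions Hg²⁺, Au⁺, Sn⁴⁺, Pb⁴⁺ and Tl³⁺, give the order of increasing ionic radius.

Sn⁴⁺ < Pb⁴⁺ < Tl³⁺ < Hg²⁺ < Au⁺

Sn⁴⁺: 46 e⁻, Z=50, Pb⁴⁺: 78 e⁻, Z=82, Tl³⁺: 78 e⁻, Z=81, Hg²⁺: 78 e⁻, Z=80, Au⁺: 78 e⁻, Z=79. Sn⁴⁺ < Pb⁴⁺ (same group, 1 shell fewer); Pb⁴⁺ < Tl³⁺ (isoelectronic, higher Z=82 is smaller); Tl³⁺ < Hg²⁺ (both 78 e⁻, Z=81>80); Hg²⁺ < Au⁺ (both 78 e⁻, Z=80>79).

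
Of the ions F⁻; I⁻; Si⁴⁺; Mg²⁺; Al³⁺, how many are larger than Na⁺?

2

Tabulating Z and e⁻: Si⁴⁺: 10 e⁻, Z=14, Al³⁺: 10 e⁻, Z=13, Mg²⁺: 10 e⁻, Z=12, Na⁺: 10 e⁻, Z=11, F⁻: 10 e⁻, Z=9, I⁻: 54 e⁻, Z=53. Si⁴⁺ < Al³⁺ (both 10 e⁻, Z=14>13); Al³⁺ < Mg²⁺ (isoelectronic, higher Z=13 is smaller); Mg²⁺ < Na⁺ (both 10 e⁻, Z=12>11); Na⁺ < F⁻ (both 10 e⁻, Z=11>9); F⁻ < I⁻ (same group, 3 shells fewer).
Placing each against Na⁺: smaller — Si⁴⁺, Al³⁺, Mg²⁺; larger — F⁻, I⁻. Count: 2.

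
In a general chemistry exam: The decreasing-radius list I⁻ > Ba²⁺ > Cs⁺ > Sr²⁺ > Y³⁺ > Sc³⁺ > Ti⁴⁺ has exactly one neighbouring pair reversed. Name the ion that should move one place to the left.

Cs⁺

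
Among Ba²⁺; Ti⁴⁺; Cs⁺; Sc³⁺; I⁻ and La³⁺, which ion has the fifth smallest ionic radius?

Cs⁺

Electron counts and nuclear charges: Ti⁴⁺ (Z=22, 18 e⁻), Sc³⁺ (Z=21, 18 e⁻), La³⁺ (Z=57, 54 e⁻), Ba²⁺ (Z=56, 54 e⁻), Cs⁺ (Z=55, 54 e⁻), I⁻ (Z=53, 54 e⁻). Ti⁴⁺ < Sc³⁺ (both 18 e⁻, Z=22>21); Sc³⁺ < La³⁺ (same group, period 4 vs 6); La³⁺ < Ba²⁺ (both 54 e⁻, Z=57>56); Ba²⁺ < Cs⁺ (both 54 e⁻, Z=56>55); Cs⁺ < I⁻ (isoelectronic, higher Z=55 is smaller).
So the order is Ti⁴⁺ < Sc³⁺ < La³⁺ < Ba²⁺ < Cs⁺ < I⁻; the 5th-smallest ion is Cs⁺.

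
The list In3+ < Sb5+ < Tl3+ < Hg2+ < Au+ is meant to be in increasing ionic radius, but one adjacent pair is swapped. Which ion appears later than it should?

Scanning neighbour by neighbour, only In3+/Sb5+ violates a trend: they are isoelectronic (46 e⁻) and Sb has more protons than In (51 vs 49), making Sb5+ smaller. That makes Sb5+ the one sitting a position late relative to where it belongs.

Sb5+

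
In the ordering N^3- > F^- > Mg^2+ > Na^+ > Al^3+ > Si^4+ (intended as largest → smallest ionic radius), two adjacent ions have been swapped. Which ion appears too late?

Na^+

The pair Mg^2+, Na^+ is the wrong way round — Mg^2+ and Na^+ share 10 electrons; the higher nuclear charge on Mg (Z=12) contracts it more, so Mg^2+ < Na^+. All other adjacent pairs agree with periodic trends, so Na^+ is the misplaced ion.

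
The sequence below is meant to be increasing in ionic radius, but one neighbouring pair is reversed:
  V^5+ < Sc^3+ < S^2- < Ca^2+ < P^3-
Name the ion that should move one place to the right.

S^2-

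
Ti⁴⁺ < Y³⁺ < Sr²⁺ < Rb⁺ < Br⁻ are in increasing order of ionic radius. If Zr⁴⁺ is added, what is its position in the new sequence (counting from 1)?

Electron counts and nuclear charges: Ti⁴⁺ has 18 e⁻ (Z=22), Zr⁴⁺ has 36 e⁻ (Z=40), Y³⁺ has 36 e⁻ (Z=39), Sr²⁺ has 36 e⁻ (Z=38), Rb⁺ has 36 e⁻ (Z=37), Br⁻ has 36 e⁻ (Z=35). Ti⁴⁺ < Zr⁴⁺ (same group, period 4 vs 5); Zr⁴⁺ < Y³⁺ (isoelectronic, higher Z=40 is smaller); Y³⁺ < Sr²⁺ (both 36 e⁻, Z=39>38); Sr²⁺ < Rb⁺ (isoelectronic, higher Z=38 is smaller); Rb⁺ < Br⁻ (isoelectronic, higher Z=37 is smaller).
Putting Zr⁴⁺ in gives Ti⁴⁺ < Zr⁴⁺ < Y³⁺ < Sr²⁺ < Rb⁺ < Br⁻; it lands at slot 2.

2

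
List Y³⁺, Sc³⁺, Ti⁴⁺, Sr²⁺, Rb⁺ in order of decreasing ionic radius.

Rb⁺ > Sr²⁺ > Y³⁺ > Sc³⁺ > Ti⁴⁺

Ti⁴⁺: 18 e⁻, Z=22, Sc³⁺: 18 e⁻, Z=21, Y³⁺: 36 e⁻, Z=39, Sr²⁺: 36 e⁻, Z=38, Rb⁺: 36 e⁻, Z=37. Ti⁴⁺ < Sc³⁺ (isoelectronic, higher Z=22 is smaller); Sc³⁺ < Y³⁺ (same group, period 4 vs 5); Y³⁺ < Sr²⁺ (both 36 e⁻, Z=39>38); Sr²⁺ < Rb⁺ (isoelectronic, higher Z=38 is smaller).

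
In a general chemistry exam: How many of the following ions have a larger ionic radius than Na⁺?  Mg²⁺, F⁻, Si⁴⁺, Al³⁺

1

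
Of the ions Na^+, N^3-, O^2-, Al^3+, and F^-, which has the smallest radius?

These species are isoelectronic with 10 electrons. The only difference is the number of protons: Al^3+ (Z=13), Na^+ (Z=11), F^- (Z=9), O^2- (Z=8), N^3- (Z=7). The strongest nuclear pull (Al^3+) gives the smallest ion.

Al^3+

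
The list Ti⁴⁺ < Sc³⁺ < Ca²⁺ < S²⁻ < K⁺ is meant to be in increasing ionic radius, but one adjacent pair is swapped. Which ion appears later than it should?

K⁺

The pair S²⁻, K⁺ is the wrong way round — they are isoelectronic (18 e⁻) and K has more protons than S (19 vs 16), making K⁺ smaller. All other adjacent pairs agree with periodic trends, so K⁺ is the misplaced ion.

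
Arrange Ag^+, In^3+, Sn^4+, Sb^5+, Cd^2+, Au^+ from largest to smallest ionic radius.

Tabulating Z and e⁻: Sb^5+ (Z=51, 46 e⁻), Sn^4+ (Z=50, 46 e⁻), In^3+ (Z=49, 46 e⁻), Cd^2+ (Z=48, 46 e⁻), Ag^+ (Z=47, 46 e⁻), Au^+ (Z=79, 78 e⁻). Sb^5+ < Sn^4+ (both 46 e⁻, Z=51>50); Sn^4+ < In^3+ (isoelectronic, higher Z=50 is smaller); In^3+ < Cd^2+ (both 46 e⁻, Z=49>48); Cd^2+ < Ag^+ (both 46 e⁻, Z=48>47); Ag^+ < Au^+ (same group, 1 shell fewer).

Au^+ > Ag^+ > Cd^2+ > In^3+ > Sn^4+ > Sb^5+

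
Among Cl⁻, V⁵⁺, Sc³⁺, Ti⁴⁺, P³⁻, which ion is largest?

P³⁻

Isoelectronic series (18 e⁻ each). Size is set by nuclear charge: more protons means a smaller ion. V⁵⁺ (Z=23), Ti⁴⁺ (Z=22), Sc³⁺ (Z=21), Cl⁻ (Z=17), P³⁻ (Z=15).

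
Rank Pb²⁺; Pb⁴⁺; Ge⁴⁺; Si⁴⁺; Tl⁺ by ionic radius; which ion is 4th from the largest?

Work out protons and electrons: Si⁴⁺ has 10 e⁻ (Z=14), Ge⁴⁺ has 28 e⁻ (Z=32), Pb⁴⁺ has 78 e⁻ (Z=82), Pb²⁺ has 80 e⁻ (Z=82), Tl⁺ has 80 e⁻ (Z=81). Si⁴⁺ < Ge⁴⁺ (same group, 1 shell fewer); Ge⁴⁺ < Pb⁴⁺ (same group, 2 shells fewer); Pb⁴⁺ < Pb²⁺ (same element, +4 vs +2); Pb²⁺ < Tl⁺ (both 80 e⁻, Z=82>81).
So the order is Si⁴⁺ < Ge⁴⁺ < Pb⁴⁺ < Pb²⁺ < Tl⁺; the 4th-largest ion is Ge⁴⁺.

Ge⁴⁺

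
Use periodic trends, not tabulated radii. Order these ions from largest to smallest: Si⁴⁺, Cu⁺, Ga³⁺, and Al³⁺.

Cu⁺ > Ga³⁺ > Al³⁺ > Si⁴⁺

Tabulating Z and e⁻: Si⁴⁺: 10 e⁻, Z=14, Al³⁺: 10 e⁻, Z=13, Ga³⁺: 28 e⁻, Z=31, Cu⁺: 28 e⁻, Z=29. Si⁴⁺ < Al³⁺ (isoelectronic, higher Z=14 is smaller); Al³⁺ < Ga³⁺ (same group, period 3 vs 4); Ga³⁺ < Cu⁺ (both 28 e⁻, Z=31>29).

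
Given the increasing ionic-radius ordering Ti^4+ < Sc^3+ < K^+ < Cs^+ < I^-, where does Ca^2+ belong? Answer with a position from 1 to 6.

Ti^4+ has 18 e⁻ (Z=22), Sc^3+ has 18 e⁻ (Z=21), Ca^2+ has 18 e⁻ (Z=20), K^+ has 18 e⁻ (Z=19), Cs^+ has 54 e⁻ (Z=55), I^- has 54 e⁻ (Z=53). Ti^4+ < Sc^3+ (both 18 e⁻, Z=22>21); Sc^3+ < Ca^2+ (isoelectronic, higher Z=21 is smaller); Ca^2+ < K^+ (isoelectronic, higher Z=20 is smaller); K^+ < Cs^+ (same group, period 4 vs 6); Cs^+ < I^- (isoelectronic, higher Z=55 is smaller).
Putting Ca^2+ in gives Ti^4+ < Sc^3+ < Ca^2+ < K^+ < Cs^+ < I^-; it lands at slot 3.

3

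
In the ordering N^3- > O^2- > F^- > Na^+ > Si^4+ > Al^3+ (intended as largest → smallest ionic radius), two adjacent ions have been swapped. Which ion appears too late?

Al^3+

The pair Si^4+, Al^3+ is the wrong way round — they are isoelectronic (10 e⁻) and Si has more protons than Al (14 vs 13), making Si^4+ smaller. All other adjacent pairs agree with periodic trends, so Al^3+ is the misplaced ion.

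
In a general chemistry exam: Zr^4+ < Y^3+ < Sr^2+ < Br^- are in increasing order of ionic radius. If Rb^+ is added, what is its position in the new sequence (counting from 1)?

4

Each ion has 36 electrons. The ranking follows nuclear charge in reverse — greater Z gives a smaller radius. Zr^4+ (Z=40), Y^3+ (Z=39), Sr^2+ (Z=38), Rb^+ (Z=37), Br^- (Z=35).
Merged order: Zr^4+ < Y^3+ < Sr^2+ < Rb^+ < Br^- — Rb^+ is number 4.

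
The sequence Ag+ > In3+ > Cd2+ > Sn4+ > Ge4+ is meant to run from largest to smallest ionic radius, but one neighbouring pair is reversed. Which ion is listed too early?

In3+

Compare adjacent ions: both have 46 electrons but Z(In)=49 > Z(Cd)=48, so In3+ should be the smaller of the two — yet in this decreasing list In3+ sits before Cd2+. Nothing else is reversed, so In3+ should move one place to the right.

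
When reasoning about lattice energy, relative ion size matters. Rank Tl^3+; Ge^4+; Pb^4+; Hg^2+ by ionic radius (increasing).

Ge^4+ < Pb^4+ < Tl^3+ < Hg^2+

First list Z and electron count for each: Ge^4+: 28 e⁻, Z=32, Pb^4+: 78 e⁻, Z=82, Tl^3+: 78 e⁻, Z=81, Hg^2+: 78 e⁻, Z=80. Ge^4+ < Pb^4+ (same group, period 4 vs 6); Pb^4+ < Tl^3+ (isoelectronic, higher Z=82 is smaller); Tl^3+ < Hg^2+ (isoelectronic, higher Z=81 is smaller).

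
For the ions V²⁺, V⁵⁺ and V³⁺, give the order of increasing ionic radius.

These are all V ions. Removing more electrons (higher positive charge) pulls the remaining electrons in closer, so V⁵⁺ is smallest and V²⁺ is largest.

V⁵⁺ < V³⁺ < V²⁺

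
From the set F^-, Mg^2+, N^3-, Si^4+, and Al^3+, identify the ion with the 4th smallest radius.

Each ion has 10 electrons. The ranking follows nuclear charge in reverse — greater Z gives a smaller radius. Si^4+ (Z=14), Al^3+ (Z=13), Mg^2+ (Z=12), F^- (Z=9), N^3- (Z=7).
Ordering: Si^4+ < Al^3+ < Mg^2+ < F^- < N^3-. The 4th smallest is F^-.

F^-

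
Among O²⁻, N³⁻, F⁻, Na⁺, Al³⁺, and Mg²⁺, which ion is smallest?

These species are isoelectronic with 10 electrons. The only difference is the number of protons: Al³⁺ (Z=13), Mg²⁺ (Z=12), Na⁺ (Z=11), F⁻ (Z=9), O²⁻ (Z=8), N³⁻ (Z=7). The strongest nuclear pull (Al³⁺) gives the smallest ion.

Al³⁺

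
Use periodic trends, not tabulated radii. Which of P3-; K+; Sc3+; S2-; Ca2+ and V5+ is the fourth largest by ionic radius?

All of these have 18 electrons (isoelectronic). With the same electron cloud, the ion with the most protons pulls it in tightest. Nuclear charges: V5+ (Z=23), Sc3+ (Z=21), Ca2+ (Z=20), K+ (Z=19), S2- (Z=16), P3- (Z=15). Highest Z is smallest.
That gives V5+ < Sc3+ < Ca2+ < K+ < S2- < P3-. From the largest end, number 4 is Ca2+.

Ca2+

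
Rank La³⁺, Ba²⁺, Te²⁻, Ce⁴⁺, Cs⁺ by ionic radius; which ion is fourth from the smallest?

Cs⁺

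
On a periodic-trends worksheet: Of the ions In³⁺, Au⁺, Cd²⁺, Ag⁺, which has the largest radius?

In³⁺ (Z=49, 46 e⁻), Cd²⁺ (Z=48, 46 e⁻), Ag⁺ (Z=47, 46 e⁻), Au⁺ (Z=79, 78 e⁻). In³⁺ < Cd²⁺ (isoelectronic, higher Z=49 is smaller); Cd²⁺ < Ag⁺ (both 46 e⁻, Z=48>47); Ag⁺ < Au⁺ (same group, period 5 vs 6).

Au⁺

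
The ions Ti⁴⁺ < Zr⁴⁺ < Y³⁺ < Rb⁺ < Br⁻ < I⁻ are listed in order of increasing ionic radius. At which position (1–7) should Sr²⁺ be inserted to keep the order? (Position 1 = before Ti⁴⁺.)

4

Tabulating Z and e⁻: Ti⁴⁺ (Z=22, 18 e⁻), Zr⁴⁺ (Z=40, 36 e⁻), Y³⁺ (Z=39, 36 e⁻), Sr²⁺ (Z=38, 36 e⁻), Rb⁺ (Z=37, 36 e⁻), Br⁻ (Z=35, 36 e⁻), I⁻ (Z=53, 54 e⁻). Ti⁴⁺ < Zr⁴⁺ (same group, 1 shell fewer); Zr⁴⁺ < Y³⁺ (isoelectronic, higher Z=40 is smaller); Y³⁺ < Sr²⁺ (isoelectronic, higher Z=39 is smaller); Sr²⁺ < Rb⁺ (isoelectronic, higher Z=38 is smaller); Rb⁺ < Br⁻ (isoelectronic, higher Z=37 is smaller); Br⁻ < I⁻ (same group, period 4 vs 5).
With Sr²⁺ included the full order is Ti⁴⁺ < Zr⁴⁺ < Y³⁺ < Sr²⁺ < Rb⁺ < Br⁻ < I⁻, so it takes position 4.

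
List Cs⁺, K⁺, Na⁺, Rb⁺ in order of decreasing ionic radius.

Cs⁺ > Rb⁺ > K⁺ > Na⁺

Same group, same charge. Going down the group adds an extra shell of electrons, so the ion gets larger: Na⁺ is highest in the group and smallest.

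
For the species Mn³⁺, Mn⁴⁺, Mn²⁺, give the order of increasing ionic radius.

Mn⁴⁺ < Mn³⁺ < Mn²⁺

For a single element, ionic radius drops as positive charge rises — Mn⁴⁺ < Mn²⁺.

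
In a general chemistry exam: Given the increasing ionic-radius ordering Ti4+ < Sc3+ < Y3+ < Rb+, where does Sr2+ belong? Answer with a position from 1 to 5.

4

Tabulating Z and e⁻: Ti4+ (Z=22, 18 e⁻), Sc3+ (Z=21, 18 e⁻), Y3+ (Z=39, 36 e⁻), Sr2+ (Z=38, 36 e⁻), Rb+ (Z=37, 36 e⁻). Ti4+ < Sc3+ (both 18 e⁻, Z=22>21); Sc3+ < Y3+ (same group, period 4 vs 5); Y3+ < Sr2+ (isoelectronic, higher Z=39 is smaller); Sr2+ < Rb+ (both 36 e⁻, Z=38>37).
Putting Sr2+ in gives Ti4+ < Sc3+ < Y3+ < Sr2+ < Rb+; it lands at slot 4.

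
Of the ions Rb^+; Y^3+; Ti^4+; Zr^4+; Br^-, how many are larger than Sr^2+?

Work out protons and electrons: Ti^4+ has 18 e⁻ (Z=22), Zr^4+ has 36 e⁻ (Z=40), Y^3+ has 36 e⁻ (Z=39), Sr^2+ has 36 e⁻ (Z=38), Rb^+ has 36 e⁻ (Z=37), Br^- has 36 e⁻ (Z=35). Ti^4+ < Zr^4+ (same group, 1 shell fewer); Zr^4+ < Y^3+ (isoelectronic, higher Z=40 is smaller); Y^3+ < Sr^2+ (isoelectronic, higher Z=39 is smaller); Sr^2+ < Rb^+ (isoelectronic, higher Z=38 is smaller); Rb^+ < Br^- (isoelectronic, higher Z=37 is smaller).
Placing each against Sr^2+: smaller — Ti^4+, Zr^4+, Y^3+; larger — Rb^+, Br^-. So 2 are larger.

2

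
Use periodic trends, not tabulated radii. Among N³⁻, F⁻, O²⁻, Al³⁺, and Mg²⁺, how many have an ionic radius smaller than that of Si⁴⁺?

Each ion has 10 electrons. The ranking follows nuclear charge in reverse — greater Z gives a smaller radius. Si⁴⁺ (Z=14), Al³⁺ (Z=13), Mg²⁺ (Z=12), F⁻ (Z=9), O²⁻ (Z=8), N³⁻ (Z=7).
Overall: Si⁴⁺ < Al³⁺ < Mg²⁺ < F⁻ < O²⁻ < N³⁻. Si⁴⁺ has 0 below it and 5 above. Count: 0.

0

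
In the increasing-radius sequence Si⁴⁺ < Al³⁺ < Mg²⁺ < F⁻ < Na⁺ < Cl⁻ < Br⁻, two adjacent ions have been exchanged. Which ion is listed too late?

The pair F⁻, Na⁺ is the wrong way round — Na⁺ and F⁻ share 10 electrons; the higher nuclear charge on Na (Z=11) contracts it more, so Na⁺ < F⁻. All other adjacent pairs agree with periodic trends, so Na⁺ is the misplaced ion.

Na⁺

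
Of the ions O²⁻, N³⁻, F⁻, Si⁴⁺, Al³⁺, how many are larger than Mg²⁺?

3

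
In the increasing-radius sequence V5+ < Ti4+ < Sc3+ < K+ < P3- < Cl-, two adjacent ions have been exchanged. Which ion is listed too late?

Cl-

The pair P3-, Cl- is the wrong way round — both have 18 electrons but Z(Cl)=17 > Z(P)=15, so Cl- should be the smaller of the two. All other adjacent pairs agree with periodic trends, so Cl- is the misplaced ion.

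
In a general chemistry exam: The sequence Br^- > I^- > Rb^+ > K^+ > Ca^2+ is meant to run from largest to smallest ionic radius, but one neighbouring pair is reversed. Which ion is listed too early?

The pair Br^-, I^- is the wrong way round — same group and charge — period 4 sits above period 5, so Br^- is smaller. All other adjacent pairs agree with periodic trends, so Br^- is the misplaced ion.

Br^-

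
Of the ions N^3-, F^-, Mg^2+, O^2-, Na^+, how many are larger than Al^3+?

5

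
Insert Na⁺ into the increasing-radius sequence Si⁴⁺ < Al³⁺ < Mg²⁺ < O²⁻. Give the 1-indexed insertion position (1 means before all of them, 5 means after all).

4

Isoelectronic series (10 e⁻ each). Size is set by nuclear charge: more protons means a smaller ion. Si⁴⁺ (Z=14), Al³⁺ (Z=13), Mg²⁺ (Z=12), Na⁺ (Z=11), O²⁻ (Z=8).
Putting Na⁺ in gives Si⁴⁺ < Al³⁺ < Mg²⁺ < Na⁺ < O²⁻; it lands at slot 4.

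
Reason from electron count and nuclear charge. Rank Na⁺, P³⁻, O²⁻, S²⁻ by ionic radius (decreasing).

P³⁻ > S²⁻ > O²⁻ > Na⁺

Work out protons and electrons: Na⁺: 10 e⁻, Z=11, O²⁻: 10 e⁻, Z=8, S²⁻: 18 e⁻, Z=16, P³⁻: 18 e⁻, Z=15. Na⁺ < O²⁻ (isoelectronic, higher Z=11 is smaller); O²⁻ < S²⁻ (same group, 1 shell fewer); S²⁻ < P³⁻ (both 18 e⁻, Z=16>15).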